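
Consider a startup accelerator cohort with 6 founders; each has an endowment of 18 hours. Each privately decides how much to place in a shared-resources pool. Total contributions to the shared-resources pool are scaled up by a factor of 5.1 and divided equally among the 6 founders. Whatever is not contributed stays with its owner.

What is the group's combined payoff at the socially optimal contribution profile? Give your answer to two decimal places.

Each contributed unit returns 5.100 to the group as a whole (0.8500 to each of 6 players), which exceeds 1, so the social optimum is full contribution: group total = 5.100 × 108 = 550.80.

550.80 hours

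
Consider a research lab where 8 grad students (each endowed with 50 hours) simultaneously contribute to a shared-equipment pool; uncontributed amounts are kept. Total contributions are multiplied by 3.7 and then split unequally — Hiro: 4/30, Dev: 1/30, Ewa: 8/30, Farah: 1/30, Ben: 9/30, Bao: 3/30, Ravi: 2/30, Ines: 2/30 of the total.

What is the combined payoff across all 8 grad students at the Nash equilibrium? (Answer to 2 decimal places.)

Player j's private return per contributed unit is 3.7 × (j's share). Contributing is weakly dominant for j when that share is at least 1/3.7 = 0.2703, and contributing 0 is dominant otherwise.
Ben alone (share 9/30) is above the threshold, contributing 50; the remaining 7 contribute 0. Total contributed: 50.
The shared-equipment pool pays out 3.7 × 50 = 185.00 in total (split across the unequal shares, but the aggregate is all that matters for the group sum).
The 7 free-riders keep 50 each, adding 350. Group total = 350 + 185.00 = 535.00.

535.00 hours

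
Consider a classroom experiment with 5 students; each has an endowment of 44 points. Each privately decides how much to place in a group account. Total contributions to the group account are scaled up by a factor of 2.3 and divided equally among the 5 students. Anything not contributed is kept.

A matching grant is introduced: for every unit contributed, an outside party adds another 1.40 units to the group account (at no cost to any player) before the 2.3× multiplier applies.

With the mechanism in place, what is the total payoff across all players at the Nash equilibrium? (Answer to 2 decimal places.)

With the mechanism, a contributed unit returns 2.3 × 2.40 / 5 = 1.1040 per unit of net cost to the contributor — now above 1 — so contributing fully is weakly dominant for every player.
So the Nash equilibrium is full contribution by all 5; the group earns 2.3 × 2.40 × 220 = 1214.40.

1214.40 points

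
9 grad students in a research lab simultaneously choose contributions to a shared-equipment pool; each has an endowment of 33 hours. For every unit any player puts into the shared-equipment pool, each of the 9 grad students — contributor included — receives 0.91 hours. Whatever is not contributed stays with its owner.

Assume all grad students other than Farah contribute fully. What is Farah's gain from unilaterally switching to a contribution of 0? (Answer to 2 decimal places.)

2.97 hours

Switching from a contribution of 33 to 0 lets Farah keep an extra 33 hours, but lowers the shared-equipment pool by 33, which costs Farah their own share of that drop: 0.91 × 33 = 30.03.
Net gain = 33 − 30.03 = 2.97. The private return per contributed unit (0.91) is below 1, so free-riding is indeed the best response regardless of what the others do.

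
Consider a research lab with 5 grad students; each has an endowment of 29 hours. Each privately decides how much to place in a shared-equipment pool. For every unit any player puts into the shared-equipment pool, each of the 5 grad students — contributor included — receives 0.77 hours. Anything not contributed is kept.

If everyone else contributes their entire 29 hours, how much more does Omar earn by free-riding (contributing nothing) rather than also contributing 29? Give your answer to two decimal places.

Switching from a contribution of 29 to 0 lets Omar keep an extra 29 hours, but lowers the shared-equipment pool by 29, which costs Omar their own share of that drop: 0.77 × 29 = 22.33.
Net gain = 29 − 22.33 = 6.67. The private return per contributed unit (0.77) is below 1, so free-riding is indeed the best response regardless of what the others do.

6.67 hours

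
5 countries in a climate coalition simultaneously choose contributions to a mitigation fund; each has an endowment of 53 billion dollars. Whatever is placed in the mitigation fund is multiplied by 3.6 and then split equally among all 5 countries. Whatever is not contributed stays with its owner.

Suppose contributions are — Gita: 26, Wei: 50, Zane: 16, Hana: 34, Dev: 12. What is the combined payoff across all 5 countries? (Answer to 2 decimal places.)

623.80 billion dollars

Total contributed: 26 + 50 + 16 + 34 + 12 = 138; total kept: 5 × 53 − 138 = 127.
The mitigation fund pays out 3.6 × 138 = 496.80 in aggregate.
Group total = 127 + 496.80 = 623.80.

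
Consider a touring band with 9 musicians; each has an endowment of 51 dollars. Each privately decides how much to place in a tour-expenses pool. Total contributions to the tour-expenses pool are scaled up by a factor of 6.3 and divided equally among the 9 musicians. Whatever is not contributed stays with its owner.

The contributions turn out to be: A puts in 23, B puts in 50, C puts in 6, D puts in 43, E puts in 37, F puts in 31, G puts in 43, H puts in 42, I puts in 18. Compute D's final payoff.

213.10 dollars

Total contributed: 23 + 50 + 6 + 43 + 37 + 31 + 43 + 42 + 18 = 293.
Each receives 6.3 × 293 / 9 = 205.10 from the tour-expenses pool.
D keeps 51 − 43 = 8, so D's payoff is 8 + 205.10 = 213.10.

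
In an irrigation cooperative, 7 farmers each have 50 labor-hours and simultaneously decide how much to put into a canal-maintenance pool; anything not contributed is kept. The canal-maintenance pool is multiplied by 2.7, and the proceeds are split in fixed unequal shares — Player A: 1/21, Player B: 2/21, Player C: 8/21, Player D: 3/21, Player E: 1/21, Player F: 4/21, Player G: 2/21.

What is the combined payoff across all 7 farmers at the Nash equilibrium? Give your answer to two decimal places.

435.00 labor-hours

A player with share s gets back 2.7·s per unit contributed, so full contribution is dominant for anyone with s > 1/2.7 = 0.3704 and zero contribution is dominant for anyone below.
Player C alone (share 8/21) is above the threshold, contributing 50; the remaining 6 contribute 0. Total contributed: 50.
The canal-maintenance pool pays out 2.7 × 50 = 135.00 in total (split across the unequal shares, but the aggregate is all that matters for the group sum).
The 6 free-riders keep 50 each, adding 300. Group total = 300 + 135.00 = 435.00.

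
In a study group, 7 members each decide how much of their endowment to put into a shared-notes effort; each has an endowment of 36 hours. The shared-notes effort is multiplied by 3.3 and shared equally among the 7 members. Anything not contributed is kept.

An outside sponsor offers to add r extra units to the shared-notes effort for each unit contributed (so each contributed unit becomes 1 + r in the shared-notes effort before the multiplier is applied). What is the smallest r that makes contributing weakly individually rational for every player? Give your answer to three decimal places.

With matching at rate r, one contributed unit becomes (1 + r) in the shared-notes effort and returns 3.3 × (1 + r) / 7 to the contributor.
Setting this equal to 1: 1 + r = 7/3.3 = 2.1212.
So the minimum matching rate is r = 2.1212 − 1 = 1.121.

1.121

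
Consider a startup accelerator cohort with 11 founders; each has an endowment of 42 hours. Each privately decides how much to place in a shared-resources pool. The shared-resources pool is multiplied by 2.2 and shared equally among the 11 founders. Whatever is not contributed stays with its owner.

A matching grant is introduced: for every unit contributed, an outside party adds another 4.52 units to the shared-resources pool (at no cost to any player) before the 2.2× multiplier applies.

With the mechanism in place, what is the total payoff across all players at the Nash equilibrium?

5610.53 hours

Under the mechanism each unit contributed yields 2.2 × 5.52 / 11 = 1.1040 back to its contributor per unit of net cost, which exceeds 1, making full contribution the dominant choice for everyone.
So the Nash equilibrium is full contribution by all 11; the group earns 2.2 × 5.52 × 462 = 5610.53.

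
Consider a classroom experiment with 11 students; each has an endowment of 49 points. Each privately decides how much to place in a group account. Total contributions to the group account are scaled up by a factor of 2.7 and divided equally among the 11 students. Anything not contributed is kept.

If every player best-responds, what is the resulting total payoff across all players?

Each contributed unit returns 2.7/11 = 0.2455 to its contributor — below 1 — so contributing 0 is dominant for every player. At the Nash equilibrium everyone keeps their 49, and the group total is 11 × 49 = 539.

539.00 points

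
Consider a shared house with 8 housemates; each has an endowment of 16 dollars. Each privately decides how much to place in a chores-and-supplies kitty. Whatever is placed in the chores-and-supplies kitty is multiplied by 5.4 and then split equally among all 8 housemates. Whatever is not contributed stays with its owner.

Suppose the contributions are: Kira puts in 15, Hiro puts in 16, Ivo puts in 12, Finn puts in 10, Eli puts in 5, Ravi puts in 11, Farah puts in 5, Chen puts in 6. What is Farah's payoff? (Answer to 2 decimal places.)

65.00 dollars

Total contributed: 15 + 16 + 12 + 10 + 5 + 11 + 5 + 6 = 80.
Each receives 5.4 × 80 / 8 = 54.00 from the chores-and-supplies kitty.
Farah keeps 16 − 5 = 11, so Farah's payoff is 11 + 54.00 = 65.00.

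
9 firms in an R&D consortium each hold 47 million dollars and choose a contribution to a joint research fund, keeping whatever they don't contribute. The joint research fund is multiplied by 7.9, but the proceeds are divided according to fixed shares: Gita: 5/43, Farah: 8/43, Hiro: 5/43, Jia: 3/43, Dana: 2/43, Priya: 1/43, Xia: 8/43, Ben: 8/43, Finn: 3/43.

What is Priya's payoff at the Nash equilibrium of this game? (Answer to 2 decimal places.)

A player with share s gets back 7.9·s per unit contributed, so full contribution is dominant for anyone with s > 1/7.9 = 0.1266 and zero contribution is dominant for anyone below.
Farah, Xia and Ben are above the threshold, contributing 47 each; the remaining 6 contribute 0. Total contributed: 141.
Priya keeps 47 and receives 7.9 × 141 × 1/43 = 25.90 from the joint research fund, for a payoff of 72.90.

72.90 million dollars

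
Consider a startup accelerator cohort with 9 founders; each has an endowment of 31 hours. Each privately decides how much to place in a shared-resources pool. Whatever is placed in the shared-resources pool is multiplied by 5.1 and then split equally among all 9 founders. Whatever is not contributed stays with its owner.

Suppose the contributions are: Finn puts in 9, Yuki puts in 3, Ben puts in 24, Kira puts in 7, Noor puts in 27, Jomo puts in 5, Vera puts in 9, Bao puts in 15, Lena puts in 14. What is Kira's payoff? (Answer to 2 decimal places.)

Total contributed: 9 + 3 + 24 + 7 + 27 + 5 + 9 + 15 + 14 = 113.
Each receives 5.1 × 113 / 9 = 64.03 from the shared-resources pool.
Kira keeps 31 − 7 = 24, so Kira's payoff is 24 + 64.03 = 88.03.

88.03 hours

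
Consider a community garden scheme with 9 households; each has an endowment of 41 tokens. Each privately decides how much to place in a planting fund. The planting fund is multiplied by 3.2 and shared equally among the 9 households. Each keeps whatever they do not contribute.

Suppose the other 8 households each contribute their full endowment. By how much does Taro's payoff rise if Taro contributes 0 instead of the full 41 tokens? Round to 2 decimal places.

26.42 tokens

Switching from a contribution of 41 to 0 lets Taro keep an extra 41 tokens, but lowers the planting fund by 41, which costs Taro their own share of that drop: 3.2/9 × 41 = 14.58.
Net gain = 41 − 14.58 = 26.42. The private return per contributed unit (0.3556) is below 1, so free-riding is indeed the best response regardless of what the others do.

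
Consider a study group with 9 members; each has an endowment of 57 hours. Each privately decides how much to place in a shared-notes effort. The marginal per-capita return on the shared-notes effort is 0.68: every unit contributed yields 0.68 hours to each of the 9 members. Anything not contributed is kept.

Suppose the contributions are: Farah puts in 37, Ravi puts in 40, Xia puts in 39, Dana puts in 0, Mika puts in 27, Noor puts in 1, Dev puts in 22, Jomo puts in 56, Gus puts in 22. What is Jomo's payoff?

166.92 hours

Total contributed: 37 + 40 + 39 + 0 + 27 + 1 + 22 + 56 + 22 = 244.
Each receives 0.68 × 244 = 165.92 from the shared-notes effort.
Jomo keeps 57 − 56 = 1, so Jomo's payoff is 1 + 165.92 = 166.92.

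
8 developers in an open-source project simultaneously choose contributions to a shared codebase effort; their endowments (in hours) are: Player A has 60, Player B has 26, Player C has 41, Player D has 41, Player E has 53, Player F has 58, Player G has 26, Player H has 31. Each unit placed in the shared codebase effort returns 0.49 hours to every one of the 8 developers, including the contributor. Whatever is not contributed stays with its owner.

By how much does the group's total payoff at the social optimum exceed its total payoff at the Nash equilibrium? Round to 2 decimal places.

981.12 hours

The private return per contributed unit is 0.49 < 1 for everyone, so the Nash equilibrium is zero contribution and the group total is Σ E_j = 60 + 26 + 41 + 41 + 53 + 58 + 26 + 31 = 336.
Each contributed unit returns 3.920 to the group, so the social optimum is full contribution by everyone: group total = 3.920 × 336 = 1317.12.
Efficiency loss = (3.920 − 1) × 336 = 981.12.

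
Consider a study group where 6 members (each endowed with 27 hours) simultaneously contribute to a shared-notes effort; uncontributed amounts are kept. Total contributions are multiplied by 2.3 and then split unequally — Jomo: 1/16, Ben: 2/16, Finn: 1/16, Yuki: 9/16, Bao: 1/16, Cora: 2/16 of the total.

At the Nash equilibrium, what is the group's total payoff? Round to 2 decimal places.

197.10 hours

Player j's private return per contributed unit is 2.3 × (j's share). Contributing is weakly dominant for j when that share is at least 1/2.3 = 0.4348, and contributing 0 is dominant otherwise.
The only share above 0.4348 is Yuki's 9/16, contributing 27; the remaining 5 contribute 0. Total contributed: 27.
The shared-notes effort pays out 2.3 × 27 = 62.10 in total (split across the unequal shares, but the aggregate is all that matters for the group sum).
The 5 free-riders keep 27 each, adding 135. Group total = 135 + 62.10 = 197.10.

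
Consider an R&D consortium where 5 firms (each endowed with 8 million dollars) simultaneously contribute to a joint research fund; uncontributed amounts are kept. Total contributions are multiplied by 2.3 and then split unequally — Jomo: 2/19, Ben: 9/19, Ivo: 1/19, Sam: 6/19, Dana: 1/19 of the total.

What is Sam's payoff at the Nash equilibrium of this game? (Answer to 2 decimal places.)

13.81 million dollars

Each unit j contributes comes back to j as 2.3 × (j's share), so j prefers to contribute only if that share exceeds 1/2.3 = 0.4348; otherwise keeping the unit dominates.
Ben alone (share 9/19) is above the threshold, contributing 8; the remaining 4 contribute 0. Total contributed: 8.
Sam keeps 8 and receives 2.3 × 8 × 6/19 = 5.81 from the joint research fund, for a payoff of 13.81.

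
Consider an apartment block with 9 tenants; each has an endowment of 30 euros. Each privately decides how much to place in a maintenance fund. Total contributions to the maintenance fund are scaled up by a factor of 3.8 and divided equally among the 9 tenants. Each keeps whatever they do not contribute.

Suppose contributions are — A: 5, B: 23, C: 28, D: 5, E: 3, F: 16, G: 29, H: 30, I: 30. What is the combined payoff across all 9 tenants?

Total contributed: 5 + 23 + 28 + 5 + 3 + 16 + 29 + 30 + 30 = 169; total kept: 9 × 30 − 169 = 101.
The maintenance fund pays out 3.8 × 169 = 642.20 in aggregate.
Group total = 101 + 642.20 = 743.20.

743.20 euros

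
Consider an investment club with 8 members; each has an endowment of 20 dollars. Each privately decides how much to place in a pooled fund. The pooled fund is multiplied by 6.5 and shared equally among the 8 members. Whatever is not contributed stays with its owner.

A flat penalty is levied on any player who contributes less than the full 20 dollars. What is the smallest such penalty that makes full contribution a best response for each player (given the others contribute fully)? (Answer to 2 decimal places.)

Given the others contribute fully, the best deviation is to contribute 0 (any partial contribution still incurs the fine and gives up units whose private return 0.8125 is below 1).
Deviating from 20 to 0 saves 20 dollars but forfeits the deviator's share of the drop in the pooled fund: 6.5/8 × 20 = 16.25.
So the deviation gain is 20 − 16.25 = 3.75, and the fine must be at least 3.75 dollars to wipe it out.

3.75 dollars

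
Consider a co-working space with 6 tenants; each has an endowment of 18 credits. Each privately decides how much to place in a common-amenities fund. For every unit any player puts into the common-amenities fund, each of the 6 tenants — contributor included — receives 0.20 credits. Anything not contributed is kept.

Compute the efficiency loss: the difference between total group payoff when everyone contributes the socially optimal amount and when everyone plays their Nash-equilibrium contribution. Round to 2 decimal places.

The private return per contributed unit is 0.20 < 1, so contributing 0 is dominant for every player. At the Nash equilibrium everyone keeps their 18, and the group total is 6 × 18 = 108.
Each contributed unit returns 1.200 to the group as a whole (0.20 to each of 6 players), which exceeds 1, so the social optimum is full contribution: group total = 1.200 × 108 = 129.60.
Efficiency loss = 129.60 − 108 = 21.60.

21.60 credits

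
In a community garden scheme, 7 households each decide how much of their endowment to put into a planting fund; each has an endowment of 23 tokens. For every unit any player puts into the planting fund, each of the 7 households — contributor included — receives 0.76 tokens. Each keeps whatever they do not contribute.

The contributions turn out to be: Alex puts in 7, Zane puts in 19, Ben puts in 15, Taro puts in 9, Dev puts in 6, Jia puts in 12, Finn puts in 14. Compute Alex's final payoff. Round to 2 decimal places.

78.32 tokens

Total contributed: 7 + 19 + 15 + 9 + 6 + 12 + 14 = 82.
Each receives 0.76 × 82 = 62.32 from the planting fund.
Alex keeps 23 − 7 = 16, so Alex's payoff is 16 + 62.32 = 78.32.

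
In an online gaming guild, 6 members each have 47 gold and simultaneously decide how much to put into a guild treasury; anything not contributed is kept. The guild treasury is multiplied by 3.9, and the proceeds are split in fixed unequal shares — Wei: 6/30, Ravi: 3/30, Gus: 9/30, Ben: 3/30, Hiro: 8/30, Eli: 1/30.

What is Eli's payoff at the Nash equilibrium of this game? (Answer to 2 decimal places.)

For player j, contributing a unit is worthwhile iff 3.9 × (j's share) ≥ 1, i.e. iff j's share is at least 0.2564.
Gus and Hiro are above the threshold, contributing 47 each; the remaining 4 contribute 0. Total contributed: 94.
Eli keeps 47 and receives 3.9 × 94 × 1/30 = 12.22 from the guild treasury, for a payoff of 59.22.

59.22 gold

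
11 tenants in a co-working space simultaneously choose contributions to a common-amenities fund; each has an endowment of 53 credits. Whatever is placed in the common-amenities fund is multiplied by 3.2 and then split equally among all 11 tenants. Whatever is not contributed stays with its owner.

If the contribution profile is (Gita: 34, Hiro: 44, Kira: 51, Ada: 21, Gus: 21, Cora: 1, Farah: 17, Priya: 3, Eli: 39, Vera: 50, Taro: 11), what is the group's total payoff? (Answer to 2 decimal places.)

Total contributed: 34 + 44 + 51 + 21 + 21 + 1 + 17 + 3 + 39 + 50 + 11 = 292; total kept: 11 × 53 − 292 = 291.
The common-amenities fund pays out 3.2 × 292 = 934.40 in aggregate.
Group total = 291 + 934.40 = 1225.40.

1225.40 credits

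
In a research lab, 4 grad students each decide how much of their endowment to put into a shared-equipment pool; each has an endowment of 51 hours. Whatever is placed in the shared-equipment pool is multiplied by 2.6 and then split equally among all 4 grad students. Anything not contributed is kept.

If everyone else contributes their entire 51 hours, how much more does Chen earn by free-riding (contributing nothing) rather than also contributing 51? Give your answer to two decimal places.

17.85 hours

Switching from a contribution of 51 to 0 lets Chen keep an extra 51 hours, but lowers the shared-equipment pool by 51, which costs Chen their own share of that drop: 2.6/4 × 51 = 33.15.
Net gain = 51 − 33.15 = 17.85. The private return per contributed unit (0.6500) is below 1, so free-riding is indeed the best response regardless of what the others do.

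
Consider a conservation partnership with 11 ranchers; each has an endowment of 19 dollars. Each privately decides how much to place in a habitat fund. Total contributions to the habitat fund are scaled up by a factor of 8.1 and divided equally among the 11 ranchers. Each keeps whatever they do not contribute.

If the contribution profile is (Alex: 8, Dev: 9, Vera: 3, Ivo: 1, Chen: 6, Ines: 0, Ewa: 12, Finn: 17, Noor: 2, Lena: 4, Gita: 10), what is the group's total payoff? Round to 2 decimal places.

Total contributed: 8 + 9 + 3 + 1 + 6 + 0 + 12 + 17 + 2 + 4 + 10 = 72; total kept: 11 × 19 − 72 = 137.
The habitat fund pays out 8.1 × 72 = 583.20 in aggregate.
Group total = 137 + 583.20 = 720.20.

720.20 dollars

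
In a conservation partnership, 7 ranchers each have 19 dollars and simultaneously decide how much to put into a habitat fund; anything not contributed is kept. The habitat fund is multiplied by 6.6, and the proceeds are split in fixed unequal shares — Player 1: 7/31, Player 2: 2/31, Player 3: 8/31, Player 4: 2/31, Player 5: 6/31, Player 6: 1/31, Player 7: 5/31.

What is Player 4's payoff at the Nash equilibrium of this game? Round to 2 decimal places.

51.36 dollars

For player j, contributing a unit is worthwhile iff 6.6 × (j's share) ≥ 1, i.e. iff j's share is at least 0.1515.
The shares above 0.1515 belong to Player 1, Player 3, Player 5 and Player 7, contributing 19 each; the remaining 3 contribute 0. Total contributed: 76.
Player 4 keeps 19 and receives 6.6 × 76 × 2/31 = 32.36 from the habitat fund, for a payoff of 51.36.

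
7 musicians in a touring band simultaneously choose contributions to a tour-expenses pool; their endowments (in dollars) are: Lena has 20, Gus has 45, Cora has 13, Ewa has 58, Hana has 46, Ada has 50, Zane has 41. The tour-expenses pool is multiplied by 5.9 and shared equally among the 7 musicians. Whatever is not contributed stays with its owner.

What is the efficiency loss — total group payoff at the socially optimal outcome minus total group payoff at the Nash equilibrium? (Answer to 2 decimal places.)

1337.70 dollars

The private return per contributed unit is 5.9/7 = 0.8429 < 1 for every player regardless of endowment, so the Nash equilibrium is zero contribution and the group total is Σ E_j = 20 + 45 + 13 + 58 + 46 + 50 + 41 = 273.
Each contributed unit returns 5.900 to the group, so the social optimum is full contribution by everyone: group total = 5.900 × 273 = 1610.70.
Efficiency loss = (5.900 − 1) × 273 = 1337.70.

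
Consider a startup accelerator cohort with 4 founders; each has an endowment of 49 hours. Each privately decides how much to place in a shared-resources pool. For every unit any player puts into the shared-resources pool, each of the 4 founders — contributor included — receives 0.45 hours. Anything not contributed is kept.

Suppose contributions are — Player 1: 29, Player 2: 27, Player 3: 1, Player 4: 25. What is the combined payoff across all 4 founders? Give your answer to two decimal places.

Total contributed: 29 + 27 + 1 + 25 = 82; total kept: 4 × 49 − 82 = 114.
The shared-resources pool pays out 0.45 × 4 × 82 = 147.60 in aggregate.
Group total = 114 + 147.60 = 261.60.

261.60 hours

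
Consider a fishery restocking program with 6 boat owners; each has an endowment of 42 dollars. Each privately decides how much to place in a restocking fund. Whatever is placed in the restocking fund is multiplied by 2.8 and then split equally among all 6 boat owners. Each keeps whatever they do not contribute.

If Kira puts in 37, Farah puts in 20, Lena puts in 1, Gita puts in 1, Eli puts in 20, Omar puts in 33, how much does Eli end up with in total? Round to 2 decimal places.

Total contributed: 37 + 20 + 1 + 1 + 20 + 33 = 112.
Each receives 2.8 × 112 / 6 = 52.27 from the restocking fund.
Eli keeps 42 − 20 = 22, so Eli's payoff is 22 + 52.27 = 74.27.

74.27 dollars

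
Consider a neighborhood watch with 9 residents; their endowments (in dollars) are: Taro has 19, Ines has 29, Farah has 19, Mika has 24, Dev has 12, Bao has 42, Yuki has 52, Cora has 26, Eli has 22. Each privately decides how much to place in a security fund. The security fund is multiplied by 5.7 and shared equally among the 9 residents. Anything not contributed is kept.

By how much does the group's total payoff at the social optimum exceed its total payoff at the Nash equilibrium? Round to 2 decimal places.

1151.50 dollars

The private return per contributed unit is 5.7/9 = 0.6333 < 1 for every player regardless of endowment, so the Nash equilibrium is zero contribution and the group total is Σ E_j = 19 + 29 + 19 + 24 + 12 + 42 + 52 + 26 + 22 = 245.
Each contributed unit returns 5.700 to the group, so the social optimum is full contribution by everyone: group total = 5.700 × 245 = 1396.50.
Efficiency loss = (5.700 − 1) × 245 = 1151.50.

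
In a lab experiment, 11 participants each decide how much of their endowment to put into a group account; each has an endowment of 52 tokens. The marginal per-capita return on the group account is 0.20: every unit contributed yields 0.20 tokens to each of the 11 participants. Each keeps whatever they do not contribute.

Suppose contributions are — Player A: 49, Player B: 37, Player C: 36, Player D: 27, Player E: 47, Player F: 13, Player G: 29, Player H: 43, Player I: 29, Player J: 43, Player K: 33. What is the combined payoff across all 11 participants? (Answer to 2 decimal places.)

1035.20 tokens

Total contributed: 49 + 37 + 36 + 27 + 47 + 13 + 29 + 43 + 29 + 43 + 33 = 386; total kept: 11 × 52 − 386 = 186.
The group account pays out 0.20 × 11 × 386 = 849.20 in aggregate.
Group total = 186 + 849.20 = 1035.20.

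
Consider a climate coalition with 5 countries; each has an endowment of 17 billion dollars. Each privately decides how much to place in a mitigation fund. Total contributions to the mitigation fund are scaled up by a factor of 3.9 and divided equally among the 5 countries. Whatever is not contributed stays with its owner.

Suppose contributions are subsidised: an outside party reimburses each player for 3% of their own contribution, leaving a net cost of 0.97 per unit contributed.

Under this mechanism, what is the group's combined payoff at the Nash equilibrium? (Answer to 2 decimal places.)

The effective private return is (3.9/5) / 0.97 = 0.8041, which is still under 1, so the mechanism doesn't change anyone's dominant strategy: zero contribution.
Everyone keeps their endowment and the group total is 5 × 17 = 85.

85.00 billion dollars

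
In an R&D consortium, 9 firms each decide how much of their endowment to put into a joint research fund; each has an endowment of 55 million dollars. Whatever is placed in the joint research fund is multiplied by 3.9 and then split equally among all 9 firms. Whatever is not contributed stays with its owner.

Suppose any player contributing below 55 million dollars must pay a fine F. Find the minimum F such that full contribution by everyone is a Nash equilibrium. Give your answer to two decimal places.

Given the others contribute fully, the best deviation is to contribute 0 (any partial contribution still incurs the fine and gives up units whose private return 0.4333 is below 1).
Deviating from 55 to 0 saves 55 million dollars but forfeits the deviator's share of the drop in the joint research fund: 3.9/9 × 55 = 23.83.
So the deviation gain is 55 − 23.83 = 31.17, and the fine must be at least 31.17 million dollars to wipe it out.

31.17 million dollars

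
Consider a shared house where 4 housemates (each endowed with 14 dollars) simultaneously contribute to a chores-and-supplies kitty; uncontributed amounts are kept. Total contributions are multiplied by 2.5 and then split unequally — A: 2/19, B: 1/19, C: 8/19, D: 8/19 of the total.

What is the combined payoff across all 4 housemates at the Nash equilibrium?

98.00 dollars

Player j's private return per contributed unit is 2.5 × (j's share). Contributing is weakly dominant for j when that share is at least 1/2.5 = 0.4000, and contributing 0 is dominant otherwise.
C and D are above the threshold, contributing 14 each; the remaining 2 contribute 0. Total contributed: 28.
The chores-and-supplies kitty pays out 2.5 × 28 = 70.00 in total (split across the unequal shares, but the aggregate is all that matters for the group sum).
The 2 free-riders keep 14 each, adding 28. Group total = 28 + 70.00 = 98.00.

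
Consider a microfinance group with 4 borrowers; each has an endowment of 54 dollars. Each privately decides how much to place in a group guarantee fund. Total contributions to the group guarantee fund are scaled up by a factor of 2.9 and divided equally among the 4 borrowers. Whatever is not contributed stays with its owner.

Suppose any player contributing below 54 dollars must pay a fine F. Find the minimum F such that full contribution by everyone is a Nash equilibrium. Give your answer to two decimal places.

Given the others contribute fully, the best deviation is to contribute 0 (any partial contribution still incurs the fine and gives up units whose private return 0.7250 is below 1).
Deviating from 54 to 0 saves 54 dollars but forfeits the deviator's share of the drop in the group guarantee fund: 2.9/4 × 54 = 39.15.
So the deviation gain is 54 − 39.15 = 14.85, and the fine must be at least 14.85 dollars to wipe it out.

14.85 dollars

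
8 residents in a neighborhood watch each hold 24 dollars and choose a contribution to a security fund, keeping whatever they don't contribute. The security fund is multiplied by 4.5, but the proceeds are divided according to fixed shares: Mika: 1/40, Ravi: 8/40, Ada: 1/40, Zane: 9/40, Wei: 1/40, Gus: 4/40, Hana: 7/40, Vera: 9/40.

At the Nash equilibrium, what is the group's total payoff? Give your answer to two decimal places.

360.00 dollars

For player j, contributing a unit is worthwhile iff 4.5 × (j's share) ≥ 1, i.e. iff j's share is at least 0.2222.
Zane and Vera are above the threshold, contributing 24 each; the remaining 6 contribute 0. Total contributed: 48.
The security fund pays out 4.5 × 48 = 216.00 in total (split across the unequal shares, but the aggregate is all that matters for the group sum).
The 6 free-riders keep 24 each, adding 144. Group total = 144 + 216.00 = 360.00.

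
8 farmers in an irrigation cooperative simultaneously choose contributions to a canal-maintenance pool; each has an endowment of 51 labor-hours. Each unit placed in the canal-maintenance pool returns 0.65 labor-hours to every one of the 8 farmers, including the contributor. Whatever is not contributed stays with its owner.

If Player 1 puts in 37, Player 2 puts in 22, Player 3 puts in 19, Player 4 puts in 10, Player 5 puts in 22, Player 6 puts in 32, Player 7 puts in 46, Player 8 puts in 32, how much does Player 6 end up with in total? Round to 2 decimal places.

Total contributed: 37 + 22 + 19 + 10 + 22 + 32 + 46 + 32 = 220.
Each receives 0.65 × 220 = 143.00 from the canal-maintenance pool.
Player 6 keeps 51 − 32 = 19, so Player 6's payoff is 19 + 143.00 = 162.00.

162.00 labor-hours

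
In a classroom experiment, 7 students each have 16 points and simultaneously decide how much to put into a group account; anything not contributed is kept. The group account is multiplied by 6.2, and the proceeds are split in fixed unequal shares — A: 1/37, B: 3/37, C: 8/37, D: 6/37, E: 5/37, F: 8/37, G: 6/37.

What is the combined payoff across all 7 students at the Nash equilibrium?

444.80 points

For player j, contributing a unit is worthwhile iff 6.2 × (j's share) ≥ 1, i.e. iff j's share is at least 0.1613.
The shares above 0.1613 belong to C, D, F and G, contributing 16 each; the remaining 3 contribute 0. Total contributed: 64.
The group account pays out 6.2 × 64 = 396.80 in total (split across the unequal shares, but the aggregate is all that matters for the group sum).
The 3 free-riders keep 16 each, adding 48. Group total = 48 + 396.80 = 444.80.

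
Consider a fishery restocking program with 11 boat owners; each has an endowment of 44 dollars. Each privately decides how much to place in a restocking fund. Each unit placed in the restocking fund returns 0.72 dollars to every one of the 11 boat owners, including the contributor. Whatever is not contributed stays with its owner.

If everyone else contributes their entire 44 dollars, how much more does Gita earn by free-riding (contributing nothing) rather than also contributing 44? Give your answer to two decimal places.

12.32 dollars

Switching from a contribution of 44 to 0 lets Gita keep an extra 44 dollars, but lowers the restocking fund by 44, which costs Gita their own share of that drop: 0.72 × 44 = 31.68.
Net gain = 44 − 31.68 = 12.32. The private return per contributed unit (0.72) is below 1, so free-riding is indeed the best response regardless of what the others do.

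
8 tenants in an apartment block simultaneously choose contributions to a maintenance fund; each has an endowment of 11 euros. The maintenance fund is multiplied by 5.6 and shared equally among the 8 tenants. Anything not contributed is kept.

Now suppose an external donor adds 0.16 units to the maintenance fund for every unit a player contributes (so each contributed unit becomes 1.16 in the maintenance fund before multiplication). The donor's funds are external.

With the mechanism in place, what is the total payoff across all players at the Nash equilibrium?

The effective private return is 5.6 × 1.16 / 8 = 0.8120, which is still under 1, so the mechanism doesn't change anyone's dominant strategy: zero contribution.
Everyone keeps their endowment and the group total is 8 × 11 = 88.

88.00 euros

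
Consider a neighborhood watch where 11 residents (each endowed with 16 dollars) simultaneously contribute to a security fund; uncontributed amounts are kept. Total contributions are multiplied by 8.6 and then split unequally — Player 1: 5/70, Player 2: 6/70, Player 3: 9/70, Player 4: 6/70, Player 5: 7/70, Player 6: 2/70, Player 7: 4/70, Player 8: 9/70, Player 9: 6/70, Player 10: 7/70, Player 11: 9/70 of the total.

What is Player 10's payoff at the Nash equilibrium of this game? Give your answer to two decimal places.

57.28 dollars

A player with share s gets back 8.6·s per unit contributed, so full contribution is dominant for anyone with s > 1/8.6 = 0.1163 and zero contribution is dominant for anyone below.
The shares above 0.1163 belong to Player 3, Player 8 and Player 11, contributing 16 each; the remaining 8 contribute 0. Total contributed: 48.
Player 10 keeps 16 and receives 8.6 × 48 × 7/70 = 41.28 from the security fund, for a payoff of 57.28.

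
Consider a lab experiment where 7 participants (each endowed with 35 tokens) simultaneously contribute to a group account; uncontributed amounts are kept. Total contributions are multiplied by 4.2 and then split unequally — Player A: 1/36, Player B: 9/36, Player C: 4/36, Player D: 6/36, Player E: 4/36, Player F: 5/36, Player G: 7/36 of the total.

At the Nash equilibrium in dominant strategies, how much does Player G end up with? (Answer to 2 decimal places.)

63.58 tokens

A player with share s gets back 4.2·s per unit contributed, so full contribution is dominant for anyone with s > 1/4.2 = 0.2381 and zero contribution is dominant for anyone below.
Player B alone (share 9/36) is above the threshold, contributing 35; the remaining 6 contribute 0. Total contributed: 35.
Player G keeps 35 and receives 4.2 × 35 × 7/36 = 28.58 from the group account, for a payoff of 63.58.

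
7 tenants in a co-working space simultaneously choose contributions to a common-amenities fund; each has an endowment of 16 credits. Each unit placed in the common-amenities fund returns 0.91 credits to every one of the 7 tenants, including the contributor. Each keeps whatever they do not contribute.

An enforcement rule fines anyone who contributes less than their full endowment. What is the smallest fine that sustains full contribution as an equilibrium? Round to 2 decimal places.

Given the others contribute fully, the best deviation is to contribute 0 (any partial contribution still incurs the fine and gives up units whose private return 0.91 is below 1).
Deviating from 16 to 0 saves 16 credits but forfeits the deviator's share of the drop in the common-amenities fund: 0.91 × 16 = 14.56.
So the deviation gain is 16 − 14.56 = 1.44, and the fine must be at least 1.44 credits to wipe it out.

1.44 credits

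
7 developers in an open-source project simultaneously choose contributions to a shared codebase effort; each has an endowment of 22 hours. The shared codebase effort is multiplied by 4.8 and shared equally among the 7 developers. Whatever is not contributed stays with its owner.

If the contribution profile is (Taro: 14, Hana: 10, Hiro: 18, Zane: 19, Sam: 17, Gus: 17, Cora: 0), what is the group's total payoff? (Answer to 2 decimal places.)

Total contributed: 14 + 10 + 18 + 19 + 17 + 17 + 0 = 95; total kept: 7 × 22 − 95 = 59.
The shared codebase effort pays out 4.8 × 95 = 456.00 in aggregate.
Group total = 59 + 456.00 = 515.00.

515.00 hours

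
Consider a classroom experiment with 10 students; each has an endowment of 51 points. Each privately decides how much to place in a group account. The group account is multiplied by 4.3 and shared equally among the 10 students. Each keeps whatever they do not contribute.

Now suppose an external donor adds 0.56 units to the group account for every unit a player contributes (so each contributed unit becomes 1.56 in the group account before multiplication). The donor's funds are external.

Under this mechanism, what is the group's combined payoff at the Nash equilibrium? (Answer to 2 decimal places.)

510.00 points

Even with the mechanism, each unit contributed returns only 4.3 × 1.56 / 10 = 0.6708 per unit of net cost, so contributing nothing is still dominant.
At the Nash equilibrium no one contributes; group total payoff = 10 × 51 = 510.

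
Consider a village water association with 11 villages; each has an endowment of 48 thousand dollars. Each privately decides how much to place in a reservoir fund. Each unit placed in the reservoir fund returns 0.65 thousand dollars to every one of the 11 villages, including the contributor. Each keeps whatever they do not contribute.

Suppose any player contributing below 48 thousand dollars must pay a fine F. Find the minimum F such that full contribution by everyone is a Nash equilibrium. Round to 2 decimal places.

Given the others contribute fully, the best deviation is to contribute 0 (any partial contribution still incurs the fine and gives up units whose private return 0.65 is below 1).
Deviating from 48 to 0 saves 48 thousand dollars but forfeits the deviator's share of the drop in the reservoir fund: 0.65 × 48 = 31.20.
So the deviation gain is 48 − 31.20 = 16.80, and the fine must be at least 16.80 thousand dollars to wipe it out.

16.80 thousand dollars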